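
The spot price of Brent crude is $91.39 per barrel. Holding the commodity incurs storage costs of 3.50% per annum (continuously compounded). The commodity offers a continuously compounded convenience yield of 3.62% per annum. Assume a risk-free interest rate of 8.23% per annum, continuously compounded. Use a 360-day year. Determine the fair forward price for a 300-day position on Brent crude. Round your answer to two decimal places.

Net carry = r + u − y = 0.0823 + 0.0350 − 0.0362 = 0.0811
F = S·e^((r+u−y)T) = 91.39 · e^(0.0811 × 300/360) = 91.39 · e^0.067583
= 91.39 × 1.069919 = $97.78 per barrel

$97.78 per barrel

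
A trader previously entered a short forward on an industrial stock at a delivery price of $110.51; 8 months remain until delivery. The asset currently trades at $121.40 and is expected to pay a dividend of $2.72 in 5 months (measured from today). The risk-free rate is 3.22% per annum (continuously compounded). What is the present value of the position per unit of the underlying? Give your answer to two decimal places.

PV(remaining dividends) I = 2.72·e^(−0.0322·5/12) = 2.6838
Current forward F = (S − I)·e^(rT) = (121.40 − 2.6838)·e^(0.0322·8/12) = 118.7162 × 1.021699 = 121.2922
Value (long) = (F − K)·e^(−rT) = (121.2922 − 110.51) × 0.978762 = 10.5532
Short position value = −(long value) = -$10.55

-$10.55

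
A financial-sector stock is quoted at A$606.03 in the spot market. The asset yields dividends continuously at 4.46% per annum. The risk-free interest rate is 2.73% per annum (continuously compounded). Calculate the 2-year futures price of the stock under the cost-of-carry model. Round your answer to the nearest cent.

A$585.42

F = S·e^((r − q)T) = 606.03 · e^((0.0273 − 0.0446) × 2)
= 606.03 · e^-0.034600 = 606.03 × 0.965992
F = A$585.42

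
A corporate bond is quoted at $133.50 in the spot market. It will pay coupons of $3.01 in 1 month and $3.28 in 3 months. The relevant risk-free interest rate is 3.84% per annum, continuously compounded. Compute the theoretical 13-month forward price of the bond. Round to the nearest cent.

PV(coupons) I = 3.01·e^(−0.0384·1/12) + 3.28·e^(−0.0384·3/12)
I = 3.0004 + 3.2487 = 6.2491
F = (S − I)·e^(rT) = (133.50 − 6.2491) · e^(0.0384·13/12)
= 127.2509 · e^0.041600 = 127.2509 × 1.042477 = $132.66

$132.66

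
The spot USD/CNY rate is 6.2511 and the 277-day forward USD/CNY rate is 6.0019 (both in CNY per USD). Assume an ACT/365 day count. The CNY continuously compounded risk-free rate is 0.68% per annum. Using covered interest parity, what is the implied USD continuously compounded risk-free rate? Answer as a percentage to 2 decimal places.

6.04%

F = S·e^((r_CNY − r_USD)T) ⇒ r_USD = r_CNY − ln(F/S)/T
ln(6.0019/6.2511) = -0.040681; /(277/365) = -0.053605
r_USD = 0.0068 + 0.053605 = 0.060405
r_USD = 6.04%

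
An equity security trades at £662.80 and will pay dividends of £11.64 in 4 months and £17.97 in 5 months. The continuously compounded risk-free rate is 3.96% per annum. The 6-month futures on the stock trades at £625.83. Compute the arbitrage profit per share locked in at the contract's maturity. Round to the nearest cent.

PV(dividends) I = 11.64·e^(−0.0396·4/12) + 17.97·e^(−0.0396·5/12) = 29.1633
Fair futures F* = (S − I)·e^(rT) = (662.80 − 29.1633)·e^0.019800 = 633.6367 × 1.019997 = 646.3075
Market £625.83 < fair 646.3075: forward underpriced → reverse cash-and-carry (short the stock, invest proceeds at r, pay the dividends, go long the forward).
Profit at T = |F_mkt − F*| = |625.83 − 646.3075| = £20.48 per share

£20.48 per share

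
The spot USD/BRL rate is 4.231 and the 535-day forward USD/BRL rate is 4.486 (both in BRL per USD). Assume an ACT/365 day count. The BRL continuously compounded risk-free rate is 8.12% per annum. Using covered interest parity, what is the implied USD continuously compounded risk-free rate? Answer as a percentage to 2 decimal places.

F = S·e^((r_BRL − r_USD)T) ⇒ r_USD = r_BRL − ln(F/S)/T
ln(4.486/4.231) = 0.058523; /(535/365) = 0.039927
r_USD = 0.0812 − 0.039927 = 0.041273
r_USD = 4.13%

4.13%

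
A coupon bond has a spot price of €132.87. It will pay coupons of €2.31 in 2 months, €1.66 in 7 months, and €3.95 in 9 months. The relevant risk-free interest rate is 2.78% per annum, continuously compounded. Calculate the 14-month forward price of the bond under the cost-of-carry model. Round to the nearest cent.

PV(coupons) I = 2.31·e^(−0.0278·2/12) + 1.66·e^(−0.0278·7/12) + 3.95·e^(−0.0278·9/12)
I = 2.2993 + 1.6333 + 3.8685 = 7.8011
F = (S − I)·e^(rT) = (132.87 − 7.8011) · e^(0.0278·14/12)
= 125.0689 · e^0.032433 = 125.0689 × 1.032965 = €129.19

€129.19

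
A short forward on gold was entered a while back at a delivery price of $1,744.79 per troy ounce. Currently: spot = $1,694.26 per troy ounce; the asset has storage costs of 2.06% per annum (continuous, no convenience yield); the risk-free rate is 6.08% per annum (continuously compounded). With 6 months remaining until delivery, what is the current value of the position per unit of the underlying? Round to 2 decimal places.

-$19.25 per troy ounce

Current fair forward for the remaining 6 months: F = S·e^((r + u)·T), (r + u) = 0.0608 + 0.0206 = 0.0814
F = 1694.26 · e^(0.0814 × 6/12) = 1694.26 × 1.04153960 = 1764.6389
Value of long forward = (F − K)·e^(−rT) = (1764.6389 − 1744.79) · e^(−0.0608·6/12)
= 19.8489 × 0.97005743 = 19.25
Short position value = −(long value) = -$19.25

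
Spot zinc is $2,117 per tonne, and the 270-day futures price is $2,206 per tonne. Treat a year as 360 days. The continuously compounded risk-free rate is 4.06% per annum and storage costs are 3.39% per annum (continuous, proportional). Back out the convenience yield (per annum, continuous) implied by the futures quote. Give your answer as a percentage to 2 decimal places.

1.96%

F = S·e^((r+u−y)T) ⇒ (r+u−y) = ln(F/S)/T
ln(2206/2117) = 0.041181; /T ⇒ 0.054908
y = r + u − ln(F/S)/T = 0.0406 + 0.0339 − 0.054908 = 0.019592
y = 1.96%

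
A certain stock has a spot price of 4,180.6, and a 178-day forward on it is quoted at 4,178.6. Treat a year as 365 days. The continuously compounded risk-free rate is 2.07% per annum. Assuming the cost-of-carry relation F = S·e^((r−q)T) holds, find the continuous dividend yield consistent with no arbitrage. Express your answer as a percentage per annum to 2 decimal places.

2.17%

From F = S·e^((r−q)T): (r − q) = ln(F/S)/T
ln(4178.6/4180.6) = ln(0.999522) = -0.000478
(r − q) = -0.000478 / (178/365) = -0.000980
q = r − ln(F/S)/T = 0.0207 + 0.000980 = 0.021680
q = 2.17%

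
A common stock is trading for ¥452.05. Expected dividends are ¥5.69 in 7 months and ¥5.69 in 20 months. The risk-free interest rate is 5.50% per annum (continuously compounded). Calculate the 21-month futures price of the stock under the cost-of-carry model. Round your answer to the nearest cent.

PV(dividends) I = 5.69·e^(−0.0550·7/12) + 5.69·e^(−0.0550·20/12)
I = 5.5103 + 5.1916 = 10.7019
F = (S − I)·e^(rT) = (452.05 − 10.7019) · e^(0.0550·21/12)
= 441.3481 · e^0.096250 = 441.3481 × 1.101034 = ¥485.94

¥485.94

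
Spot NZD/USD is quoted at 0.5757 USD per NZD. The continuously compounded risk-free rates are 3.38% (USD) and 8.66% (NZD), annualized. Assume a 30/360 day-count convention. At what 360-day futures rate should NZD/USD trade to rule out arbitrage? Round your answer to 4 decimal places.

F = S·e^((r_USD − r_NZD)T) = 0.5757 · e^((0.0338 − 0.0866) × 360/360)
= 0.5757 · e^-0.052800 = 0.5757 × 0.948570
F = 0.5461 USD per NZD

0.5461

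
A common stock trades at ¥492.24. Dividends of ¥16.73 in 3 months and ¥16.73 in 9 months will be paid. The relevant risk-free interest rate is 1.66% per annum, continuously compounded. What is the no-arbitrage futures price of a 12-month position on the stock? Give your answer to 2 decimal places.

PV(dividends) I = 16.73·e^(−0.0166·3/12) + 16.73·e^(−0.0166·9/12)
I = 16.6607 + 16.5230 = 33.1837
F = (S − I)·e^(rT) = (492.24 − 33.1837) · e^(0.0166·12/12)
= 459.0563 · e^0.016600 = 459.0563 × 1.016739 = ¥466.74

¥466.74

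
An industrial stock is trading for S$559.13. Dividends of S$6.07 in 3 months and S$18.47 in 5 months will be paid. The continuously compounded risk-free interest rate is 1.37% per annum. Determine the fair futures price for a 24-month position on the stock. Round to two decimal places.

PV(dividends) I = 6.07·e^(−0.0137·3/12) + 18.47·e^(−0.0137·5/12)
I = 6.0492 + 18.3649 = 24.4141
F = (S − I)·e^(rT) = (559.13 − 24.4141) · e^(0.0137·24/12)
= 534.7159 · e^0.027400 = 534.7159 × 1.027779 = S$549.57

S$549.57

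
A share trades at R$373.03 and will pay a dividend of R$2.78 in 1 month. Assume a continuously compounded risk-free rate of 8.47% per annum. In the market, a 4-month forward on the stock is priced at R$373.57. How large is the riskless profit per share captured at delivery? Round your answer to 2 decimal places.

R$7.30 per share

PV(dividends) I = 2.78·e^(−0.0847·1/12) = 2.7604
Fair forward F* = (S − I)·e^(rT) = (373.03 − 2.7604)·e^0.028233 = 370.2696 × 1.028635 = 380.8723
Market R$373.57 < fair 380.8723: forward underpriced → reverse cash-and-carry (short the stock, invest proceeds at r, pay the dividends, go long the forward).
Profit at T = |F_mkt − F*| = |373.57 − 380.8723| = R$7.30 per share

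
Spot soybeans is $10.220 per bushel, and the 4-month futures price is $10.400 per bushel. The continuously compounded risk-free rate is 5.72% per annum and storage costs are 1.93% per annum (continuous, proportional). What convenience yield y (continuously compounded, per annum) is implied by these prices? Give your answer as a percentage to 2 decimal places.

F = S·e^((r+u−y)T) ⇒ (r+u−y) = ln(F/S)/T
ln(10.400/10.220) = 0.017459; /T ⇒ 0.052377
y = r + u − ln(F/S)/T = 0.0572 + 0.0193 − 0.052377 = 0.024123
y = 2.41%

2.41%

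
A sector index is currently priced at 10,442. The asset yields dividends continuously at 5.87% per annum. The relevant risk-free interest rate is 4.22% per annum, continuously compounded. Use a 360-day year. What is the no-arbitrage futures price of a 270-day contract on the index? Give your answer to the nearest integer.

F = S·e^((r − q)T) = 10442 · e^((0.0422 − 0.0587) × 270/360)
= 10442 · e^-0.012375 = 10442 × 0.987701
F = 10,314

10,314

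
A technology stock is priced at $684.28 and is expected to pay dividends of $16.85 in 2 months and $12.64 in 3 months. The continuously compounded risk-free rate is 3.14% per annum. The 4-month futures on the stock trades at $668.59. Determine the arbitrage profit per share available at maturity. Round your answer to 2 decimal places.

PV(dividends) I = 16.85·e^(−0.0314·2/12) + 12.64·e^(−0.0314·3/12) = 29.3032
Fair futures F* = (S − I)·e^(rT) = (684.28 − 29.3032)·e^0.010467 = 654.9768 × 1.010522 = 661.8685
Market $668.59 > fair 661.8685: forward overpriced → cash-and-carry (borrow at r, buy the stock and collect the dividends, short the forward).
Profit at T = |F_mkt − F*| = |668.59 − 661.8685| = $6.72 per share

$6.72 per share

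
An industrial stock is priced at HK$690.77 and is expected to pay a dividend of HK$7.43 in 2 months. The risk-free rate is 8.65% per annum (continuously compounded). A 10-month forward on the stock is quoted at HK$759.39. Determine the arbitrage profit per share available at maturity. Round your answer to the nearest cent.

HK$24.86 per share

PV(dividends) I = 7.43·e^(−0.0865·2/12) = 7.3237
Fair forward F* = (S − I)·e^(rT) = (690.77 − 7.3237)·e^0.072083 = 683.4463 × 1.074745 = 734.5305
Market HK$759.39 > fair 734.5305: forward overpriced → cash-and-carry (borrow at r, buy the stock and collect the dividends, short the forward).
Profit at T = |F_mkt − F*| = |759.39 − 734.5305| = HK$24.86 per share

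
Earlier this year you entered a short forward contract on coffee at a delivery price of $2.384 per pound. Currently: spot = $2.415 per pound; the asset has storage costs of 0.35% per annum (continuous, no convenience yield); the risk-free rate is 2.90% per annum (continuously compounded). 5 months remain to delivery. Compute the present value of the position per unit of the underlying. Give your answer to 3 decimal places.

-$0.063 per pound

Current fair forward for the remaining 5 months: F = S·e^((r + u)·T), (r + u) = 0.0290 + 0.0035 = 0.0325
F = 2.415 · e^(0.0325 × 5/12) = 2.415 × 1.013634 = 2.4479
Value of long forward = (F − K)·e^(−rT) = (2.4479 − 2.384) · e^(−0.0290·5/12)
= 0.0639 × 0.987989 = 0.063
Short position value = −(long value) = -$0.063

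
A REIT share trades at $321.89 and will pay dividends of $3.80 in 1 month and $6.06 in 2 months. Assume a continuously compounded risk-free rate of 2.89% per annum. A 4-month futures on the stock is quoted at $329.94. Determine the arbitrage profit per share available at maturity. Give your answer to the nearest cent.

$14.85 per share

PV(dividends) I = 3.80·e^(−0.0289·1/12) + 6.06·e^(−0.0289·2/12) = 9.8217
Fair futures F* = (S − I)·e^(rT) = (321.89 − 9.8217)·e^0.009633 = 312.0683 × 1.009680 = 315.0891
Market $329.94 > fair 315.0891: forward overpriced → cash-and-carry (borrow at r, buy the stock and collect the dividends, short the forward).
Profit at T = |F_mkt − F*| = |329.94 − 315.0891| = $14.85 per share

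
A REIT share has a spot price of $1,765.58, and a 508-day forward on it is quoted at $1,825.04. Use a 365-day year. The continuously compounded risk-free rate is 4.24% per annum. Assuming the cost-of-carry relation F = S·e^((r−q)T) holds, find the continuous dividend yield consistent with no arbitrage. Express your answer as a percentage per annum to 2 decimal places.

1.86%

From F = S·e^((r−q)T): (r − q) = ln(F/S)/T
ln(1825.04/1765.58) = ln(1.033677) = 0.033122
(r − q) = 0.033122 / (508/365) = 0.023798
q = r − ln(F/S)/T = 0.0424 − 0.023798 = 0.018602
q = 1.86%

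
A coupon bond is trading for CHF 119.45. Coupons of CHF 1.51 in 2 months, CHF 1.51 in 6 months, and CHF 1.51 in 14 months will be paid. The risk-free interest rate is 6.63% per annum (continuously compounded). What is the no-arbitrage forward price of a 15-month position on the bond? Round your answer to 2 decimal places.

PV(coupons) I = 1.51·e^(−0.0663·2/12) + 1.51·e^(−0.0663·6/12) + 1.51·e^(−0.0663·14/12)
I = 1.4934 + 1.4608 + 1.3976 = 4.3518
F = (S − I)·e^(rT) = (119.45 − 4.3518) · e^(0.0663·15/12)
= 115.0982 · e^0.082875 = 115.0982 × 1.086406 = CHF 125.04

CHF 125.04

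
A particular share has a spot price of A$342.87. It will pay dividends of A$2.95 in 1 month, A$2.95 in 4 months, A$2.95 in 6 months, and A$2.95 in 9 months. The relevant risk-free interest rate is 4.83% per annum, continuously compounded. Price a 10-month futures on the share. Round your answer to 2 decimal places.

A$344.91

PV(dividends) I = 2.95·e^(−0.0483·1/12) + 2.95·e^(−0.0483·4/12) + 2.95·e^(−0.0483·6/12) + 2.95·e^(−0.0483·9/12)
I = 2.9382 + 2.9029 + 2.8796 + 2.8450 = 11.5657
F = (S − I)·e^(rT) = (342.87 − 11.5657) · e^(0.0483·10/12)
= 331.3043 · e^0.040250 = 331.3043 × 1.041071 = A$344.91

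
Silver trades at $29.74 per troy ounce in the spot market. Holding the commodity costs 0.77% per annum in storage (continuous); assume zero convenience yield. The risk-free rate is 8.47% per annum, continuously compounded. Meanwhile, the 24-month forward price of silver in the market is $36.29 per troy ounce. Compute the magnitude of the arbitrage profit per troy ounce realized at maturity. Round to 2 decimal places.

$0.51 per troy ounce

Fair forward: F* = S·e^(carry·T), with carry = (r + u) = 0.0847 + 0.0077 = 0.0924
F* = 29.74 · e^(0.0924 × 24/12) = 29.74 · e^0.184800 = 29.74 × 1.202978 = $35.7766
Market $36.29 > fair $35.7766: forward overpriced → cash-and-carry (buy spot, short the forward).
At maturity, profit = |F_mkt − F*| = |36.29 − 35.7766| = $0.51 per troy ounce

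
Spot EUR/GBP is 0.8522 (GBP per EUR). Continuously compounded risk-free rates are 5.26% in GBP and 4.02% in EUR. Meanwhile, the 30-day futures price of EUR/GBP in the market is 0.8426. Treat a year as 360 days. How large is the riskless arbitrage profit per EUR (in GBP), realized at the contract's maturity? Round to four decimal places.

Fair futures: F* = S·e^(carry·T), with carry = (r_GBP − r_EUR) = 0.0526 − 0.0402 = 0.0124
F* = 0.8522 · e^(0.0124 × 30/360) = 0.8522 · e^0.001033 = 0.8522 × 1.001034 = 0.8531
Market 0.8426 < fair 0.8531: forward underpriced → reverse cash-and-carry (short spot, go long the forward).
At maturity, profit = |F_mkt − F*| = |0.8426 − 0.8531| = 0.0105 per EUR (in GBP)

0.0105 per EUR (in GBP)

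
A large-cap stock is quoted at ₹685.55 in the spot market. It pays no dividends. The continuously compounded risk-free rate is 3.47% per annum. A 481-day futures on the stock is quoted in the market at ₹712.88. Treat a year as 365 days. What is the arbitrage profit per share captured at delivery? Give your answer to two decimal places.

Fair futures: F* = S·e^(carry·T), with carry = r = 0.0347
F* = 685.55 · e^(0.0347 × 481/365) = 685.55 · e^0.045728 = 685.55 × 1.046790 = ₹717.6269
Market ₹712.88 < fair ₹717.6269: forward underpriced → reverse cash-and-carry (short spot, go long the forward).
At maturity, profit = |F_mkt − F*| = |712.88 − 717.6269| = ₹4.75 per share

₹4.75 per share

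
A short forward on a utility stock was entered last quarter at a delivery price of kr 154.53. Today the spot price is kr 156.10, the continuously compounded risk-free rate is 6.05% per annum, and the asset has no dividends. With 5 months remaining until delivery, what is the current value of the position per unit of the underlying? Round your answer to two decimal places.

Current fair forward for the remaining 5 months: F = S·e^(r·T), r = 0.0605
F = 156.10 · e^(0.0605 × 5/12) = 156.10 × 1.025529 = 160.0851
Value of long forward = (F − K)·e^(−rT) = (160.0851 − 154.53) · e^(−0.0605·5/12)
= 5.5551 × 0.975107 = 5.42
Short position value = −(long value) = -kr 5.42

-kr 5.42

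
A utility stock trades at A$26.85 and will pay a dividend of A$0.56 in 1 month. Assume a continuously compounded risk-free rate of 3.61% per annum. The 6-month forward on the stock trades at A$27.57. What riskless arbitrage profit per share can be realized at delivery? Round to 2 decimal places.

PV(dividends) I = 0.56·e^(−0.0361·1/12) = 0.5583
Fair forward F* = (S − I)·e^(rT) = (26.85 − 0.5583)·e^0.018050 = 26.2917 × 1.018214 = 26.7706
Market A$27.57 > fair 26.7706: forward overpriced → cash-and-carry (borrow at r, buy the stock and collect the dividends, short the forward).
Profit at T = |F_mkt − F*| = |27.57 − 26.7706| = A$0.80 per share

A$0.80 per share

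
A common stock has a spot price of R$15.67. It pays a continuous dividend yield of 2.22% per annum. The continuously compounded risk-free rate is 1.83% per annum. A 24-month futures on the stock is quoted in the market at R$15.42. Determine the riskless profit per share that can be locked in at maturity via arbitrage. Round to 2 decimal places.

Fair futures: F* = S·e^(carry·T), with carry = (r − q) = 0.0183 − 0.0222 = -0.0039
F* = 15.67 · e^(-0.0039 × 24/12) = 15.67 · e^-0.007800 = 15.67 × 0.992230 = R$15.5482
Market R$15.42 < fair R$15.5482: forward underpriced → reverse cash-and-carry (short spot, go long the forward).
At maturity, profit = |F_mkt − F*| = |15.42 − 15.5482| = R$0.13 per share

R$0.13 per share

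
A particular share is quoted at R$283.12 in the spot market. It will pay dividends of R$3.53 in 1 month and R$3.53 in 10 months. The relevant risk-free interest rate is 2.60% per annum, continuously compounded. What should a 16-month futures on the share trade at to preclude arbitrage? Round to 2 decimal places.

R$285.88

PV(dividends) I = 3.53·e^(−0.0260·1/12) + 3.53·e^(−0.0260·10/12)
I = 3.5224 + 3.4543 = 6.9767
F = (S − I)·e^(rT) = (283.12 − 6.9767) · e^(0.0260·16/12)
= 276.1433 · e^0.034667 = 276.1433 × 1.035275 = R$285.88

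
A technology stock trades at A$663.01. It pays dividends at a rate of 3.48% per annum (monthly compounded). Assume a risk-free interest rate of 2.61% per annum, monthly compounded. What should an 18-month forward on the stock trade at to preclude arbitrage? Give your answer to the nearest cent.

A$654.44

F = S · (1+r/12)^(12T) / (1+q/12)^(12T)
= 663.01 × 1.039882 / 1.053507 = 663.01 × 0.987067
F = A$654.44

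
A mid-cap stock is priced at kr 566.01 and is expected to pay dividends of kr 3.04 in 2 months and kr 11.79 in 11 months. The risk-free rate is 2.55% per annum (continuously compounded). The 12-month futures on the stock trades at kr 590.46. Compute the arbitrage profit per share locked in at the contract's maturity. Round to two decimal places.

PV(dividends) I = 3.04·e^(−0.0255·2/12) + 11.79·e^(−0.0255·11/12) = 14.5447
Fair futures F* = (S − I)·e^(rT) = (566.01 − 14.5447)·e^0.025500 = 551.4653 × 1.025828 = 565.7085
Market kr 590.46 > fair 565.7085: forward overpriced → cash-and-carry (borrow at r, buy the stock and collect the dividends, short the forward).
Profit at T = |F_mkt − F*| = |590.46 − 565.7085| = kr 24.75 per share

kr 24.75 per share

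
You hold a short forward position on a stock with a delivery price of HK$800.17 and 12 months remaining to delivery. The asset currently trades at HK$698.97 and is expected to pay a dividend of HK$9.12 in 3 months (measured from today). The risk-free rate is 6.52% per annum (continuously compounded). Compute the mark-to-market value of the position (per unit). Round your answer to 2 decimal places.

HK$59.67

PV(remaining dividends) I = 9.12·e^(−0.0652·3/12) = 8.9725
Current forward F = (S − I)·e^(rT) = (698.97 − 8.9725)·e^(0.0652·12/12) = 689.9975 × 1.067372 = 736.4840
Value (long) = (F − K)·e^(−rT) = (736.4840 − 800.17) × 0.936880 = -59.6661
Short position value = −(long value) = HK$59.67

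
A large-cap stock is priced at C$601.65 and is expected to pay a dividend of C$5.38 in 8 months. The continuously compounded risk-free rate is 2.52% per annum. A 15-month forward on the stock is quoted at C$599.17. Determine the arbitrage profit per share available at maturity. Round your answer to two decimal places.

PV(dividends) I = 5.38·e^(−0.0252·8/12) = 5.2904
Fair forward F* = (S − I)·e^(rT) = (601.65 − 5.2904)·e^0.031500 = 596.3596 × 1.032001 = 615.4437
Market C$599.17 < fair 615.4437: forward underpriced → reverse cash-and-carry (short the stock, invest proceeds at r, pay the dividends, go long the forward).
Profit at T = |F_mkt − F*| = |599.17 − 615.4437| = C$16.27 per share

C$16.27 per share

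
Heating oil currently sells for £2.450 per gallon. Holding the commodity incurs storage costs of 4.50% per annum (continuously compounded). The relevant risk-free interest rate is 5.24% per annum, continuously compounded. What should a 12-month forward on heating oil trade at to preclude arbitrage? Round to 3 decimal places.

£2.701 per gallon

Net carry = r + u − y = 0.0524 + 0.0450 − 0.0000 = 0.0974
F = S·e^((r+u−y)T) = 2.450 · e^(0.0974 × 12/12) = 2.450 · e^0.097400
= 2.450 × 1.102301 = £2.701 per gallon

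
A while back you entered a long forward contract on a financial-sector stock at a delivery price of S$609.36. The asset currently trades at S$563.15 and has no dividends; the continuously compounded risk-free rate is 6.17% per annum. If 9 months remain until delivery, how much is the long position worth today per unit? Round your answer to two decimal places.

Current fair forward for the remaining 9 months: F = S·e^(r·T), r = 0.0617
F = 563.15 · e^(0.0617 × 9/12) = 563.15 × 1.047362 = 589.8219
Value of long forward = (F − K)·e^(−rT) = (589.8219 − 609.36) · e^(−0.0617·9/12)
= -19.5381 × 0.954779 = -18.65

-S$18.65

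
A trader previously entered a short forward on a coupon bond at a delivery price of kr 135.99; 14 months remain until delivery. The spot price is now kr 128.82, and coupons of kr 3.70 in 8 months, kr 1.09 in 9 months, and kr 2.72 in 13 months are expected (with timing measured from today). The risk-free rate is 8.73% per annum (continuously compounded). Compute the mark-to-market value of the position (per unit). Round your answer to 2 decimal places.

PV(remaining coupons) I = 3.70·e^(−0.0873·8/12) + 1.09·e^(−0.0873·9/12) + 2.72·e^(−0.0873·13/12) = 6.9863
Current forward F = (S − I)·e^(rT) = (128.82 − 6.9863)·e^(0.0873·14/12) = 121.8337 × 1.107217 = 134.8963
Value (long) = (F − K)·e^(−rT) = (134.8963 − 135.99) × 0.903165 = -0.9878
Short position value = −(long value) = kr 0.99

kr 0.99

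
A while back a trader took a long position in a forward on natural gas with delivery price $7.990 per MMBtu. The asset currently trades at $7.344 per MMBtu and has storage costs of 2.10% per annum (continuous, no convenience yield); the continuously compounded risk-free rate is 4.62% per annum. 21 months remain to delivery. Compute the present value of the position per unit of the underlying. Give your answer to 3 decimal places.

$0.249 per MMBtu

Current fair forward for the remaining 21 months: F = S·e^((r + u)·T), (r + u) = 0.0462 + 0.0210 = 0.0672
F = 7.344 · e^(0.0672 × 21/12) = 7.344 × 1.124794 = 8.2605
Value of long forward = (F − K)·e^(−rT) = (8.2605 − 7.990) · e^(−0.0462·21/12)
= 0.2705 × 0.922332 = 0.249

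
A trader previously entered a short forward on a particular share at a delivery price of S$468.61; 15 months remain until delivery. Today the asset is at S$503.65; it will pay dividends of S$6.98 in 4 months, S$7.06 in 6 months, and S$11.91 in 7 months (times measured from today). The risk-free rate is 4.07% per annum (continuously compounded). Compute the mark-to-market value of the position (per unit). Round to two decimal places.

PV(remaining dividends) I = 6.98·e^(−0.0407·4/12) + 7.06·e^(−0.0407·6/12) + 11.91·e^(−0.0407·7/12) = 25.4343
Current forward F = (S − I)·e^(rT) = (503.65 − 25.4343)·e^(0.0407·15/12) = 478.2157 × 1.052191 = 503.1743
Value (long) = (F − K)·e^(−rT) = (503.1743 − 468.61) × 0.950397 = 32.8498
Short position value = −(long value) = -S$32.85

-S$32.85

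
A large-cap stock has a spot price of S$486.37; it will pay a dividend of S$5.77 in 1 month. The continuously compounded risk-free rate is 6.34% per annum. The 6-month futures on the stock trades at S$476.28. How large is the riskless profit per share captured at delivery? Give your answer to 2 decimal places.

PV(dividends) I = 5.77·e^(−0.0634·1/12) = 5.7396
Fair futures F* = (S − I)·e^(rT) = (486.37 − 5.7396)·e^0.031700 = 480.6304 × 1.032208 = 496.1105
Market S$476.28 < fair 496.1105: forward underpriced → reverse cash-and-carry (short the stock, invest proceeds at r, pay the dividends, go long the forward).
Profit at T = |F_mkt − F*| = |476.28 − 496.1105| = S$19.83 per share

S$19.83 per share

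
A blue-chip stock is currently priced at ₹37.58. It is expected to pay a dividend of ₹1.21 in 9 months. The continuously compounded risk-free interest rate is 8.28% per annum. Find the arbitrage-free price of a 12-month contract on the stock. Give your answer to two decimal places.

PV(dividends) I = 1.21·e^(−0.0828·9/12)
I = 1.1371
F = (S − I)·e^(rT) = (37.58 − 1.1371) · e^(0.0828·12/12)
= 36.4429 · e^0.082800 = 36.4429 × 1.086325 = ₹39.59

₹39.59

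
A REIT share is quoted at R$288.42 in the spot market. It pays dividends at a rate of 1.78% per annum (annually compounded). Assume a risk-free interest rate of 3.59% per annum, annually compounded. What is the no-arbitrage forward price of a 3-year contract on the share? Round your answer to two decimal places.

R$304.08

F = S · (1+r)^T / (1+q)^T
= 288.42 × 1.111613 / 1.054356 = 288.42 × 1.054305
F = R$304.08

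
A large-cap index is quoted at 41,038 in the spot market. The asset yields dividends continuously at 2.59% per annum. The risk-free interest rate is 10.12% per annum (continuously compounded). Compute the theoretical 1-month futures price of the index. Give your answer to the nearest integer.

41,296

F = S·e^((r − q)T) = 41038 · e^((0.1012 − 0.0259) × 1/12)
= 41038 · e^0.006275 = 41038 × 1.006295
F = 41,296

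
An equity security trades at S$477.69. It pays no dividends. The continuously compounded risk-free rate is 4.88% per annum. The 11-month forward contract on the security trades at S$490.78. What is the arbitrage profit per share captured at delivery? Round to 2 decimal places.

Fair forward: F* = S·e^(carry·T), with carry = r = 0.0488
F* = 477.69 · e^(0.0488 × 11/12) = 477.69 · e^0.044733 = 477.69 × 1.045749 = S$499.5438
Market S$490.78 < fair S$499.5438: forward underpriced → reverse cash-and-carry (short spot, go long the forward).
At maturity, profit = |F_mkt − F*| = |490.78 − 499.5438| = S$8.76 per share

S$8.76 per share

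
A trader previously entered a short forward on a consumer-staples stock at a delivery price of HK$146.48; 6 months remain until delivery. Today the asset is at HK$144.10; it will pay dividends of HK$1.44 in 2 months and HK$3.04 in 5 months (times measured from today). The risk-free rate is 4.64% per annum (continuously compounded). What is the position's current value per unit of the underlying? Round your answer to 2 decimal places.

HK$3.43

PV(remaining dividends) I = 1.44·e^(−0.0464·2/12) + 3.04·e^(−0.0464·5/12) = 4.4107
Current forward F = (S − I)·e^(rT) = (144.10 − 4.4107)·e^(0.0464·6/12) = 139.6893 × 1.023471 = 142.9679
Value (long) = (F − K)·e^(−rT) = (142.9679 − 146.48) × 0.977067 = -3.4316
Short position value = −(long value) = HK$3.43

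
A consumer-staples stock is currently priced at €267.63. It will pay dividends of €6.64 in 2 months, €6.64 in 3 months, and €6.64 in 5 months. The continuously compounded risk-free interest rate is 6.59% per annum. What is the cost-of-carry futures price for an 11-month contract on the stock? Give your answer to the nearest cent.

€263.52

PV(dividends) I = 6.64·e^(−0.0659·2/12) + 6.64·e^(−0.0659·3/12) + 6.64·e^(−0.0659·5/12)
I = 6.5675 + 6.5315 + 6.4602 = 19.5592
F = (S − I)·e^(rT) = (267.63 − 19.5592) · e^(0.0659·11/12)
= 248.0708 · e^0.060408 = 248.0708 × 1.062270 = €263.52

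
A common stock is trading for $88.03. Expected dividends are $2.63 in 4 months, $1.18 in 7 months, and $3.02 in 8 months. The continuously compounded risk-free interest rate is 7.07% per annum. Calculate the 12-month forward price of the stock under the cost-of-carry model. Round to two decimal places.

$87.41

PV(dividends) I = 2.63·e^(−0.0707·4/12) + 1.18·e^(−0.0707·7/12) + 3.02·e^(−0.0707·8/12)
I = 2.5687 + 1.1323 + 2.8810 = 6.5820
F = (S − I)·e^(rT) = (88.03 − 6.5820) · e^(0.0707·12/12)
= 81.4480 · e^0.070700 = 81.4480 × 1.073259 = $87.41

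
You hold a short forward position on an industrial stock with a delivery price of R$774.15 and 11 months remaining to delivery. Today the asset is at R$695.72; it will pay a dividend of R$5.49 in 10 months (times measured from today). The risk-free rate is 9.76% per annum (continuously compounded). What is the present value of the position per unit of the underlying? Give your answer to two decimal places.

PV(remaining dividends) I = 5.49·e^(−0.0976·10/12) = 5.0612
Current forward F = (S − I)·e^(rT) = (695.72 − 5.0612)·e^(0.0976·11/12) = 690.6588 × 1.093591 = 755.2982
Value (long) = (F − K)·e^(−rT) = (755.2982 − 774.15) × 0.914419 = -17.2384
Short position value = −(long value) = R$17.24

R$17.24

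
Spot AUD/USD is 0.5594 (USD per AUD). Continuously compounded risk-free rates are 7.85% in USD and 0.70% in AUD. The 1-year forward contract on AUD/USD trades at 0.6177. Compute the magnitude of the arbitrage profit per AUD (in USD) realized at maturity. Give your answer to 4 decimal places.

0.0168 per AUD (in USD)

Fair forward: F* = S·e^(carry·T), with carry = (r_USD − r_AUD) = 0.0785 − 0.0070 = 0.0715
F* = 0.5594 · e^(0.0715 × 1) = 0.5594 · e^0.071500 = 0.5594 × 1.074118 = 0.6009
Market 0.6177 > fair 0.6009: forward overpriced → cash-and-carry (buy spot, short the forward).
At maturity, profit = |F_mkt − F*| = |0.6177 − 0.6009| = 0.0168 per AUD (in USD)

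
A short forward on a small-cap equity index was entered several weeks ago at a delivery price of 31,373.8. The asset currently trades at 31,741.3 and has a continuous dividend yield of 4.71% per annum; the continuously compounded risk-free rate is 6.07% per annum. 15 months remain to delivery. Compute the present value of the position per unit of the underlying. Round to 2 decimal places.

Current fair forward for the remaining 15 months: F = S·e^((r − q)·T), (r − q) = 0.0607 − 0.0471 = 0.0136
F = 31741.3 · e^(0.0136 × 15/12) = 31741.3 × 1.01714532 = 32285.5147
Value of long forward = (F − K)·e^(−rT) = (32285.5147 − 31373.8) · e^(−0.0607·15/12)
= 911.7147 × 0.92693207 = 845.10
Short position value = −(long value) = -845.10

-845.10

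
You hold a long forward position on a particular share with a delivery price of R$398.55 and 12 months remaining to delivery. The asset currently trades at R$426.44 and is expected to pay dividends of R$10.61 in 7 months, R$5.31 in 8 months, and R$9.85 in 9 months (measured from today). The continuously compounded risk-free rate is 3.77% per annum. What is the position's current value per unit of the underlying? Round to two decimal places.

PV(remaining dividends) I = 10.61·e^(−0.0377·7/12) + 5.31·e^(−0.0377·8/12) + 9.85·e^(−0.0377·9/12) = 25.1328
Current forward F = (S − I)·e^(rT) = (426.44 − 25.1328)·e^(0.0377·12/12) = 401.3072 × 1.038420 = 416.7254
Value (long) = (F − K)·e^(−rT) = (416.7254 − 398.55) × 0.963002 = 17.5029
Value = R$17.50

R$17.50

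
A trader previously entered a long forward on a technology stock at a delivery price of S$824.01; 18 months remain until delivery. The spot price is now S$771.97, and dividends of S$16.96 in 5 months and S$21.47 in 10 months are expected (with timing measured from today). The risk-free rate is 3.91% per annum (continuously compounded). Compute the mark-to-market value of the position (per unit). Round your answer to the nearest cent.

-S$42.57

PV(remaining dividends) I = 16.96·e^(−0.0391·5/12) + 21.47·e^(−0.0391·10/12) = 37.4676
Current forward F = (S − I)·e^(rT) = (771.97 − 37.4676)·e^(0.0391·18/12) = 734.5024 × 1.060404 = 778.8693
Value (long) = (F − K)·e^(−rT) = (778.8693 − 824.01) × 0.943037 = -42.5694
Value = -S$42.57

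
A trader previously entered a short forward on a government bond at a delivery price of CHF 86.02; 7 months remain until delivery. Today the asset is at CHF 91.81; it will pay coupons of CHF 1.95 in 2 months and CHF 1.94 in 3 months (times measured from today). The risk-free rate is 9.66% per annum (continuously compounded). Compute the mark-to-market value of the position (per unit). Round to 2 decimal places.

PV(remaining coupons) I = 1.95·e^(−0.0966·2/12) + 1.94·e^(−0.0966·3/12) = 3.8126
Current forward F = (S − I)·e^(rT) = (91.81 − 3.8126)·e^(0.0966·7/12) = 87.9974 × 1.057968 = 93.0984
Value (long) = (F − K)·e^(−rT) = (93.0984 − 86.02) × 0.945208 = 6.6906
Short position value = −(long value) = -CHF 6.69

-CHF 6.69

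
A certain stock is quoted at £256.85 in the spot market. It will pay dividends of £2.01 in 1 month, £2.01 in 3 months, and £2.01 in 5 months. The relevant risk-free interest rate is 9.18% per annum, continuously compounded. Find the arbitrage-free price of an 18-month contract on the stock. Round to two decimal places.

£288.01

PV(dividends) I = 2.01·e^(−0.0918·1/12) + 2.01·e^(−0.0918·3/12) + 2.01·e^(−0.0918·5/12)
I = 1.9947 + 1.9644 + 1.9346 = 5.8937
F = (S − I)·e^(rT) = (256.85 − 5.8937) · e^(0.0918·18/12)
= 250.9563 · e^0.137700 = 250.9563 × 1.147631 = £288.01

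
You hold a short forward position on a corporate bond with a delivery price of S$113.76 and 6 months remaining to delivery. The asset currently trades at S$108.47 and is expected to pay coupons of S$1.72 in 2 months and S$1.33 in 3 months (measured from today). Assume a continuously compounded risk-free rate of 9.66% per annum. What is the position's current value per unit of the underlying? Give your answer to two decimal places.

S$2.92

PV(remaining coupons) I = 1.72·e^(−0.0966·2/12) + 1.33·e^(−0.0966·3/12) = 2.9908
Current forward F = (S − I)·e^(rT) = (108.47 − 2.9908)·e^(0.0966·6/12) = 105.4792 × 1.049485 = 110.6988
Value (long) = (F − K)·e^(−rT) = (110.6988 − 113.76) × 0.952848 = -2.9169
Short position value = −(long value) = S$2.92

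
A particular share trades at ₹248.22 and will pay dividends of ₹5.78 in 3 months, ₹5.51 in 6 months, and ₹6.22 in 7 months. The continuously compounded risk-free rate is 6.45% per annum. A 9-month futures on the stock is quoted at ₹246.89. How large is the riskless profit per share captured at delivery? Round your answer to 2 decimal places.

₹4.22 per share

PV(dividends) I = 5.78·e^(−0.0645·3/12) + 5.51·e^(−0.0645·6/12) + 6.22·e^(−0.0645·7/12) = 17.0130
Fair futures F* = (S − I)·e^(rT) = (248.22 − 17.0130)·e^0.048375 = 231.2070 × 1.049564 = 242.6665
Market ₹246.89 > fair 242.6665: forward overpriced → cash-and-carry (borrow at r, buy the stock and collect the dividends, short the forward).
Profit at T = |F_mkt − F*| = |246.89 − 242.6665| = ₹4.22 per share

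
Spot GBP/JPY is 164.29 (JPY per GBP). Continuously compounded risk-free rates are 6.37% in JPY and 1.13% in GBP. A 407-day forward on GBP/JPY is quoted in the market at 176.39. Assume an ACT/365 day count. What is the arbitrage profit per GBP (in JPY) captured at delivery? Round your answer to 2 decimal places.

2.21 per GBP (in JPY)

Fair forward: F* = S·e^(carry·T), with carry = (r_JPY − r_GBP) = 0.0637 − 0.0113 = 0.0524
F* = 164.29 · e^(0.0524 × 407/365) = 164.29 · e^0.058430 = 164.29 × 1.060171 = 174.1755
Market 176.39 > fair 174.1755: forward overpriced → cash-and-carry (buy spot, short the forward).
At maturity, profit = |F_mkt − F*| = |176.39 − 174.1755| = 2.21 per GBP (in JPY)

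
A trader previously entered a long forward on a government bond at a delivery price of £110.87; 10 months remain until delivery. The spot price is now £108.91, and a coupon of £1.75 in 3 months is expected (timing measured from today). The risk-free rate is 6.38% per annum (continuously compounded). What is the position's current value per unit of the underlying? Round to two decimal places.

£2.06

PV(remaining coupons) I = 1.75·e^(−0.0638·3/12) = 1.7223
Current forward F = (S − I)·e^(rT) = (108.91 − 1.7223)·e^(0.0638·10/12) = 107.1877 × 1.054605 = 113.0407
Value (long) = (F − K)·e^(−rT) = (113.0407 − 110.87) × 0.948222 = 2.0583
Value = £2.06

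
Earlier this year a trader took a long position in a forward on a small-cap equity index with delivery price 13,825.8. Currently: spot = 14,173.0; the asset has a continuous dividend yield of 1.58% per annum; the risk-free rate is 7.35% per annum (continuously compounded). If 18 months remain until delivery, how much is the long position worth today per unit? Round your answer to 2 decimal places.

Current fair forward for the remaining 18 months: F = S·e^((r − q)·T), (r − q) = 0.0735 − 0.0158 = 0.0577
F = 14173.0 · e^(0.0577 × 18/12) = 14173.0 × 1.09040589 = 15454.3227
Value of long forward = (F − K)·e^(−rT) = (15454.3227 − 13825.8) · e^(−0.0735·18/12)
= 1628.5227 × 0.89561020 = 1458.52

1458.52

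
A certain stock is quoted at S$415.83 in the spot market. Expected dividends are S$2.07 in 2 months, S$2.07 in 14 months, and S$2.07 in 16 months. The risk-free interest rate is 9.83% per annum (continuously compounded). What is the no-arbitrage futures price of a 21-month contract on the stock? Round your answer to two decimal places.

S$487.12

PV(dividends) I = 2.07·e^(−0.0983·2/12) + 2.07·e^(−0.0983·14/12) + 2.07·e^(−0.0983·16/12)
I = 2.0364 + 1.8457 + 1.8157 = 5.6978
F = (S − I)·e^(rT) = (415.83 − 5.6978) · e^(0.0983·21/12)
= 410.1322 · e^0.172025 = 410.1322 × 1.187708 = S$487.12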